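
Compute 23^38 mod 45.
34

Repeated squaring. Binary of 38 = 100110.
23^1 ≡ 23 (mod 45); 23^2 ≡ 34 (mod 45); 23^4 ≡ 31 (mod 45); 23^8 ≡ 16 (mod 45); 23^16 ≡ 31 (mod 45); 23^32 ≡ 16 (mod 45)
23^38 = 23^2 × 23^4 × 23^32 ≡ 34 (mod 45)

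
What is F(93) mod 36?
2

Matrix identity: Q^n = [[F_(n+1), F_n], [F_n, F_(n-1)]] with Q = [[1,1],[1,0]].
n = 93 = 1011101₂. Square-and-multiply, entries mod 36:
Q^1 = [[1,1],[1,0]]
Q^2 = (Q^1)² = [[2,1],[1,1]]
Q^5 = (Q^2)²·Q = [[8,5],[5,3]]
Q^11 = (Q^5)²·Q = [[0,17],[17,19]]
Q^23 = (Q^11)²·Q = [[0,1],[1,35]]
Q^46 = (Q^23)² = [[1,35],[35,2]]
Q^93 = (Q^46)²·Q = [[35,2],[2,33]]
F_93 mod 36 = Q^93[0][1] = 2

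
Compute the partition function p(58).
715220

p(n) counts ways to write n as a sum of positive integers (order ignored).
Euler's pentagonal recurrence: p(k) = p(k-1) + p(k-2) - p(k-5) - p(k-7) + p(k-12) + p(k-15) - ... (offsets j(3j∓1)/2, signs ++--, p(0)=1, p(<0)=0).
DP table for k = 0..57: p(0)=1, p(1)=1, p(2)=2, p(3)=3, p(4)=5, p(5)=7, p(6)=11, p(7)=15, p(8)=22, p(9)=30, p(10)=42, p(11)=56, p(12)=77, p(13)=101, p(14)=135, p(15)=176, p(16)=231, p(17)=297, p(18)=385, p(19)=490, p(20)=627, p(21)=792, p(22)=1002, p(23)=1255, p(24)=1575, p(25)=1958, p(26)=2436, p(27)=3010, p(28)=3718, p(29)=4565, p(30)=5604, p(31)=6842, p(32)=8349, p(33)=10143, p(34)=12310, p(35)=14883, p(36)=17977, p(37)=21637, p(38)=26015, p(39)=31185, p(40)=37338, p(41)=44583, p(42)=53174, p(43)=63261, p(44)=75175, p(45)=89134, p(46)=105558, p(47)=124754, p(48)=147273, p(49)=173525, p(50)=204226, p(51)=239943, p(52)=281589, p(53)=329931, p(54)=386155, p(55)=451276, p(56)=526823, p(57)=614154.
Final step: p(58) = p(57) + p(56) - p(53) - p(51) + p(46) + p(43) - p(36) - p(32) + p(23) + p(18) - p(7) - p(1)
= 614154 + 526823 - 329931 - 239943 + 105558 + 63261 - 17977 - 8349 + 1255 + 385 - 15 - 1
= 715220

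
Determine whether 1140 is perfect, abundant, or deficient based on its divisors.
abundant

Proper divisors of 1140: sum = 1 + 2 + 3 + 4 + 5 + 6 + 10 + 12 + ... + 228 + 285 + 380 + 570 (23 divisors) = 2220
Since 2220 > 1140, 1140 is abundant.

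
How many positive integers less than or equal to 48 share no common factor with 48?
16

48 = 2^4 × 3
φ(n) = n × ∏(1 - 1/p) for each prime p dividing n
φ(48) = 48 × (1 - 1/2) × (1 - 1/3) = 16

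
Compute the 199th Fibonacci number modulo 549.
94

Matrix identity: Q^n = [[F_(n+1), F_n], [F_n, F_(n-1)]] with Q = [[1,1],[1,0]].
n = 199 = 11000111₂. Square-and-multiply, entries mod 549:
Q^1 = [[1,1],[1,0]]
Q^3 = (Q^1)²·Q = [[3,2],[2,1]]
Q^6 = (Q^3)² = [[13,8],[8,5]]
Q^12 = (Q^6)² = [[233,144],[144,89]]
Q^24 = (Q^12)² = [[361,252],[252,109]]
Q^49 = (Q^24)²·Q = [[433,28],[28,405]]
Q^99 = (Q^49)²·Q = [[372,515],[515,406]]
Q^199 = (Q^99)²·Q = [[543,94],[94,449]]
F_199 mod 549 = Q^199[0][1] = 94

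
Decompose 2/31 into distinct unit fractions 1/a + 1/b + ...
1/16 + 1/496

Greedy algorithm:
2/31: ceiling(31/2) = 16, use 1/16
1/496: ceiling(496/1) = 496, use 1/496
Result: 2/31 = 1/16 + 1/496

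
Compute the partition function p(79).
13848650

p(n) counts ways to write n as a sum of positive integers (order ignored).
Euler's pentagonal recurrence: p(k) = p(k-1) + p(k-2) - p(k-5) - p(k-7) + p(k-12) + p(k-15) - ... (offsets j(3j∓1)/2, signs ++--, p(0)=1, p(<0)=0).
DP table for k = 0..78: p(0)=1, p(1)=1, p(2)=2, p(3)=3, p(4)=5, p(5)=7, p(6)=11, p(7)=15, p(8)=22, p(9)=30, p(10)=42, p(11)=56, p(12)=77, p(13)=101, p(14)=135, p(15)=176, p(16)=231, p(17)=297, p(18)=385, p(19)=490, p(20)=627, p(21)=792, p(22)=1002, p(23)=1255, p(24)=1575, p(25)=1958, p(26)=2436, p(27)=3010, p(28)=3718, p(29)=4565, p(30)=5604, p(31)=6842, p(32)=8349, p(33)=10143, p(34)=12310, p(35)=14883, p(36)=17977, p(37)=21637, p(38)=26015, p(39)=31185, p(40)=37338, p(41)=44583, p(42)=53174, p(43)=63261, p(44)=75175, p(45)=89134, p(46)=105558, p(47)=124754, p(48)=147273, p(49)=173525, p(50)=204226, p(51)=239943, p(52)=281589, p(53)=329931, p(54)=386155, p(55)=451276, p(56)=526823, p(57)=614154, p(58)=715220, p(59)=831820, p(60)=966467, p(61)=1121505, p(62)=1300156, p(63)=1505499, p(64)=1741630, p(65)=2012558, p(66)=2323520, p(67)=2679689, p(68)=3087735, p(69)=3554345, p(70)=4087968, p(71)=4697205, p(72)=5392783, p(73)=6185689, p(74)=7089500, p(75)=8118264, p(76)=9289091, p(77)=10619863, p(78)=12132164.
Final step: p(79) = p(78) + p(77) - p(74) - p(72) + p(67) + p(64) - p(57) - p(53) + p(44) + p(39) - p(28) - p(22) + p(9) + p(2)
= 12132164 + 10619863 - 7089500 - 5392783 + 2679689 + 1741630 - 614154 - 329931 + 75175 + 31185 - 3718 - 1002 + 30 + 2
= 13848650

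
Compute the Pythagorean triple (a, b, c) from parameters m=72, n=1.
(5183, 144, 5185)

Euclid's formula: a = m² - n², b = 2mn, c = m² + n²
m = 72, n = 1
a = 72² - 1² = 5184 - 1 = 5183
b = 2 × 72 × 1 = 144
c = 72² + 1² = 5184 + 1 = 5185
Verification: 5183² + 144² = 26863489 + 20736 = 26884225 = 5185² ✓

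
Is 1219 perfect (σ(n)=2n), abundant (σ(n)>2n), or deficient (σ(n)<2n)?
deficient

Proper divisors of 1219: sum = 1 + 23 + 53 = 77
Since 77 < 1219, 1219 is deficient.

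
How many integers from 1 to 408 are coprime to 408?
128

408 = 2^3 × 3 × 17
φ(n) = n × ∏(1 - 1/p) for each prime p dividing n
φ(408) = 408 × (1 - 1/2) × (1 - 1/3) × (1 - 1/17) = 128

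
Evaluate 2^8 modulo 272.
256

Repeated squaring. Binary of 8 = 1000.
2^1 ≡ 2 (mod 272); 2^2 ≡ 4 (mod 272); 2^4 ≡ 16 (mod 272); 2^8 ≡ 256 (mod 272)
2^8 = 2^8 ≡ 256 (mod 272)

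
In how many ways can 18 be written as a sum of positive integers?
385

p(n) counts ways to write n as a sum of positive integers (order ignored).
Euler's pentagonal recurrence: p(k) = p(k-1) + p(k-2) - p(k-5) - p(k-7) + p(k-12) + p(k-15) - ... (offsets j(3j∓1)/2, signs ++--, p(0)=1, p(<0)=0).
DP table for k = 0..17: p(0)=1, p(1)=1, p(2)=2, p(3)=3, p(4)=5, p(5)=7, p(6)=11, p(7)=15, p(8)=22, p(9)=30, p(10)=42, p(11)=56, p(12)=77, p(13)=101, p(14)=135, p(15)=176, p(16)=231, p(17)=297.
Final step: p(18) = p(17) + p(16) - p(13) - p(11) + p(6) + p(3)
= 297 + 231 - 101 - 56 + 11 + 3
= 385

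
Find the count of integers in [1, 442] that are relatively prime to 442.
192

442 = 2 × 13 × 17
φ(n) = n × ∏(1 - 1/p) for each prime p dividing n
φ(442) = 442 × (1 - 1/2) × (1 - 1/13) × (1 - 1/17) = 192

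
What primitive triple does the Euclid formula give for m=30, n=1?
(899, 60, 901)

Euclid's formula: a = m² - n², b = 2mn, c = m² + n²
m = 30, n = 1
a = 30² - 1² = 900 - 1 = 899
b = 2 × 30 × 1 = 60
c = 30² + 1² = 900 + 1 = 901
Verification: 899² + 60² = 808201 + 3600 = 811801 = 901² ✓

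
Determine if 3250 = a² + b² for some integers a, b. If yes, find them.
1² + 57² (a=1, b=57)

Factorization: 3250 = 2 × 5^3 × 13
By Fermat: n is sum of two squares iff every prime p ≡ 3 (mod 4) appears to even power.
All primes ≡ 3 (mod 4) appear to even power.
Search a = 0, 1, 2, … for 3250 - a² a perfect square: first hit at a = 1: 3250 - 1 = 3249 = 57².
3250 = 1² + 57² = 1 + 3249 ✓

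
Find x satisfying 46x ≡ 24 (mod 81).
x ≡ 78 (mod 81)

gcd(46, 81) = 1, which divides 24, so solutions exist.
Find 46^(-1) mod 81 by the extended Euclidean algorithm:
81 = 1 × 46 + 35  ⟹  35 = (1)·81 + (-1)·46
46 = 1 × 35 + 11  ⟹  11 = (-1)·81 + (2)·46
35 = 3 × 11 + 2  ⟹  2 = (4)·81 + (-7)·46
11 = 5 × 2 + 1  ⟹  1 = (-21)·81 + (37)·46
So (37)·46 ≡ 1 (mod 81), i.e. 46^(-1) ≡ 37 (mod 81).
x ≡ 37 × 24 = 888 ≡ 78 (mod 81).
Check: 46 × 78 = 3588 ≡ 24 (mod 81).
Unique solution: x ≡ 78 (mod 81)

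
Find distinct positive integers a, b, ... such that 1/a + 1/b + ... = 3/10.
1/4 + 1/20

Greedy algorithm:
3/10: ceiling(10/3) = 4, use 1/4
1/20: ceiling(20/1) = 20, use 1/20
Result: 3/10 = 1/4 + 1/20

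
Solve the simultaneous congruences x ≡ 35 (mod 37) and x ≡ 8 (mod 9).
35

Using Chinese Remainder Theorem:
M = 37 × 9 = 333
M1 = 9, M2 = 37
y1 = 9^(-1) mod 37 = 33
y2 = 37^(-1) mod 9 = 1
x = (35×9×33 + 8×37×1) mod 333 = 35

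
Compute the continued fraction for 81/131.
[0; 1, 1, 1, 1, 1, 1, 1, 2, 2]

Euclidean algorithm steps:
81 = 0 × 131 + 81
131 = 1 × 81 + 50
81 = 1 × 50 + 31
50 = 1 × 31 + 19
31 = 1 × 19 + 12
19 = 1 × 12 + 7
12 = 1 × 7 + 5
7 = 1 × 5 + 2
5 = 2 × 2 + 1
2 = 2 × 1 + 0
Continued fraction: [0; 1, 1, 1, 1, 1, 1, 1, 2, 2]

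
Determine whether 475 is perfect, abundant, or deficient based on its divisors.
deficient

Proper divisors of 475: sum = 1 + 5 + 19 + 25 + 95 = 145
Since 145 < 475, 475 is deficient.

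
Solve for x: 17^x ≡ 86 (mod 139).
112

Baby-step giant-step with step n = ⌈√139⌉ = 12.
Baby steps 17^j mod 139 (j:value) for j=0..11: 0:1, 1:17, 2:11, 3:48, 4:121, 5:111, 6:80, 7:109, 8:46, 9:87, 10:89, 11:123.
Giant-step multiplier: 17^(-12) ≡ 17^(138-12) = 17^126 ≡ 116 (mod 139).
Giant steps γ_i = 86·116^i mod 139: γ_0=86, γ_1=107, γ_2=41, γ_3=30, γ_4=5, γ_5=24, γ_6=4, γ_7=47, γ_8=31, γ_9=121 (in table at j=4).
x = i·n + j = 9·12 + 4 = 112.
Check: 17^112 ≡ 86 (mod 139).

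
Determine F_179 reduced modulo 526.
265

Matrix identity: Q^n = [[F_(n+1), F_n], [F_n, F_(n-1)]] with Q = [[1,1],[1,0]].
n = 179 = 10110011₂. Square-and-multiply, entries mod 526:
Q^1 = [[1,1],[1,0]]
Q^2 = (Q^1)² = [[2,1],[1,1]]
Q^5 = (Q^2)²·Q = [[8,5],[5,3]]
Q^11 = (Q^5)²·Q = [[144,89],[89,55]]
Q^22 = (Q^11)² = [[253,353],[353,426]]
Q^44 = (Q^22)² = [[310,357],[357,479]]
Q^89 = (Q^44)²·Q = [[262,525],[525,263]]
Q^179 = (Q^89)²·Q = [[266,265],[265,1]]
F_179 mod 526 = Q^179[0][1] = 265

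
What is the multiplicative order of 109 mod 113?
7

113 is prime, so ord(109) divides φ(113) = 112.
Divisors of 112: 1, 2, 4, 7, 8, 14, 16, 28, 56, 112.
Repeated squaring: 109^1 ≡ 109, 109^2 ≡ 16, 109^4 ≡ 30, 109^8 ≡ 109, 109^16 ≡ 16, 109^32 ≡ 30, 109^64 ≡ 109 (mod 113).
Test 109^d mod 113 for each divisor d in increasing order:
109^1 ≡ 109
109^2 ≡ 16
109^4 ≡ 30
109^7 = 109^4·109^2·109^1 ≡ 1  ← first divisor giving 1
The order is 7.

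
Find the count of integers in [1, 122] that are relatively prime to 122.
60

122 = 2 × 61
φ(n) = n × ∏(1 - 1/p) for each prime p dividing n
φ(122) = 122 × (1 - 1/2) × (1 - 1/61) = 60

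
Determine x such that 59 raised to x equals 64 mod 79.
36

Baby-step giant-step with step n = ⌈√79⌉ = 9.
Baby steps 59^j mod 79 (j:value) for j=0..8: 0:1, 1:59, 2:5, 3:58, 4:25, 5:53, 6:46, 7:28, 8:72.
Giant-step multiplier: 59^(-9) ≡ 59^(78-9) = 59^69 ≡ 57 (mod 79).
Giant steps γ_i = 64·57^i mod 79: γ_0=64, γ_1=14, γ_2=8, γ_3=61, γ_4=1 (in table at j=0).
x = i·n + j = 4·9 + 0 = 36.
Check: 59^36 ≡ 64 (mod 79).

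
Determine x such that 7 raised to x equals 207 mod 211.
173

Baby-step giant-step with step n = ⌈√211⌉ = 15.
Baby steps 7^j mod 211 (j:value) for j=0..14: 0:1, 1:7, 2:49, 3:132, 4:80, 5:138, 6:122, 7:10, 8:70, 9:68, 10:54, 11:167, 12:114, 13:165, 14:100.
Giant-step multiplier: 7^(-15) ≡ 7^(210-15) = 7^195 ≡ 63 (mod 211).
Giant steps γ_i = 207·63^i mod 211: γ_0=207, γ_1=170, γ_2=160, γ_3=163, γ_4=141, γ_5=21, γ_6=57, γ_7=4, γ_8=41, γ_9=51, γ_10=48, γ_11=70 (in table at j=8).
x = i·n + j = 11·15 + 8 = 173.
Check: 7^173 ≡ 207 (mod 211).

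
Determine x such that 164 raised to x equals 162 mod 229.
101

Baby-step giant-step with step n = ⌈√229⌉ = 16.
Baby steps 164^j mod 229 (j:value) for j=0..15: 0:1, 1:164, 2:103, 3:175, 4:75, 5:163, 6:168, 7:72, 8:129, 9:88, 10:5, 11:133, 12:57, 13:188, 14:146, 15:128.
Giant-step multiplier: 164^(-16) ≡ 164^(228-16) = 164^212 ≡ 3 (mod 229).
Giant steps γ_i = 162·3^i mod 229: γ_0=162, γ_1=28, γ_2=84, γ_3=23, γ_4=69, γ_5=207, γ_6=163 (in table at j=5).
x = i·n + j = 6·16 + 5 = 101.
Check: 164^101 ≡ 162 (mod 229).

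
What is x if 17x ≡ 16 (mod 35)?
x ≡ 3 (mod 35)

gcd(17, 35) = 1, which divides 16, so solutions exist.
Find 17^(-1) mod 35 by the extended Euclidean algorithm:
35 = 2 × 17 + 1  ⟹  1 = (1)·35 + (-2)·17
So (-2)·17 ≡ 1 (mod 35), i.e. 17^(-1) ≡ -2 ≡ 33 (mod 35).
x ≡ 33 × 16 = 528 ≡ 3 (mod 35).
Check: 17 × 3 = 51 ≡ 16 (mod 35).
Unique solution: x ≡ 3 (mod 35)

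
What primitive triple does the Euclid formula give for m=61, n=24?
(3145, 2928, 4297)

Euclid's formula: a = m² - n², b = 2mn, c = m² + n²
m = 61, n = 24
a = 61² - 24² = 3721 - 576 = 3145
b = 2 × 61 × 24 = 2928
c = 61² + 24² = 3721 + 576 = 4297
Verification: 3145² + 2928² = 9891025 + 8573184 = 18464209 = 4297² ✓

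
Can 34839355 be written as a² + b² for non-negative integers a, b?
Not possible

Factorization: 34839355 = 5 × 191^3
By Fermat: n is sum of two squares iff every prime p ≡ 3 (mod 4) appears to even power.
Prime(s) ≡ 3 (mod 4) with odd exponent: [(191, 3)]
Therefore 34839355 cannot be expressed as a² + b².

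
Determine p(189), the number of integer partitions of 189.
1527273599625

p(n) counts ways to write n as a sum of positive integers (order ignored).
Euler's pentagonal recurrence: p(k) = p(k-1) + p(k-2) - p(k-5) - p(k-7) + p(k-12) + p(k-15) - ... (offsets j(3j∓1)/2, signs ++--, p(0)=1, p(<0)=0).
DP table for k = 0..188: p(0)=1, p(1)=1, p(2)=2, p(3)=3, p(4)=5, p(5)=7, p(6)=11, p(7)=15, p(8)=22, p(9)=30, p(10)=42, p(11)=56, p(12)=77, p(13)=101, p(14)=135, p(15)=176, p(16)=231, p(17)=297, p(18)=385, p(19)=490, p(20)=627, p(21)=792, p(22)=1002, p(23)=1255, p(24)=1575, p(25)=1958, p(26)=2436, p(27)=3010, p(28)=3718, p(29)=4565, p(30)=5604, p(31)=6842, p(32)=8349, p(33)=10143, p(34)=12310, p(35)=14883, p(36)=17977, p(37)=21637, p(38)=26015, p(39)=31185, p(40)=37338, p(41)=44583, p(42)=53174, p(43)=63261, p(44)=75175, p(45)=89134, p(46)=105558, p(47)=124754, p(48)=147273, p(49)=173525, p(50)=204226, p(51)=239943, p(52)=281589, p(53)=329931, p(54)=386155, p(55)=451276, p(56)=526823, p(57)=614154, p(58)=715220, p(59)=831820, p(60)=966467, p(61)=1121505, p(62)=1300156, p(63)=1505499, p(64)=1741630, p(65)=2012558, p(66)=2323520, p(67)=2679689, p(68)=3087735, p(69)=3554345, p(70)=4087968, p(71)=4697205, p(72)=5392783, p(73)=6185689, p(74)=7089500, p(75)=8118264, p(76)=9289091, p(77)=10619863, p(78)=12132164, p(79)=13848650, p(80)=15796476, p(81)=18004327, p(82)=20506255, p(83)=23338469, p(84)=26543660, p(85)=30167357, p(86)=34262962, p(87)=38887673, p(88)=44108109, p(89)=49995925, p(90)=56634173, p(91)=64112359, p(92)=72533807, p(93)=82010177, p(94)=92669720, p(95)=104651419, p(96)=118114304, p(97)=133230930, p(98)=150198136, p(99)=169229875, p(100)=190569292, p(101)=214481126, p(102)=241265379, p(103)=271248950, p(104)=304801365, p(105)=342325709, p(106)=384276336, p(107)=431149389, p(108)=483502844, p(109)=541946240, p(110)=607163746, p(111)=679903203, p(112)=761002156, p(113)=851376628, p(114)=952050665, p(115)=1064144451, p(116)=1188908248, p(117)=1327710076, p(118)=1482074143, p(119)=1653668665, p(120)=1844349560, p(121)=2056148051, p(122)=2291320912, p(123)=2552338241, p(124)=2841940500, p(125)=3163127352, p(126)=3519222692, p(127)=3913864295, p(128)=4351078600, p(129)=4835271870, p(130)=5371315400, p(131)=5964539504, p(132)=6620830889, p(133)=7346629512, p(134)=8149040695, p(135)=9035836076, p(136)=10015581680, p(137)=11097645016, p(138)=12292341831, p(139)=13610949895, p(140)=15065878135, p(141)=16670689208, p(142)=18440293320, p(143)=20390982757, p(144)=22540654445, p(145)=24908858009, p(146)=27517052599, p(147)=30388671978, p(148)=33549419497, p(149)=37027355200, p(150)=40853235313, p(151)=45060624582, p(152)=49686288421, p(153)=54770336324, p(154)=60356673280, p(155)=66493182097, p(156)=73232243759, p(157)=80630964769, p(158)=88751778802, p(159)=97662728555, p(160)=107438159466, p(161)=118159068427, p(162)=129913904637, p(163)=142798995930, p(164)=156919475295, p(165)=172389800255, p(166)=189334822579, p(167)=207890420102, p(168)=228204732751, p(169)=250438925115, p(170)=274768617130, p(171)=301384802048, p(172)=330495499613, p(173)=362326859895, p(174)=397125074750, p(175)=435157697830, p(176)=476715857290, p(177)=522115831195, p(178)=571701605655, p(179)=625846753120, p(180)=684957390936, p(181)=749474411781, p(182)=819876908323, p(183)=896684817527, p(184)=980462880430, p(185)=1071823774337, p(186)=1171432692373, p(187)=1280011042268, p(188)=1398341745571.
Final step: p(189) = p(188) + p(187) - p(184) - p(182) + p(177) + p(174) - p(167) - p(163) + p(154) + p(149) - p(138) - p(132) + p(119) + p(112) - p(97) - p(89) + p(72) + p(63) - p(44) - p(34) + p(13) + p(2)
= 1398341745571 + 1280011042268 - 980462880430 - 819876908323 + 522115831195 + 397125074750 - 207890420102 - 142798995930 + 60356673280 + 37027355200 - 12292341831 - 6620830889 + 1653668665 + 761002156 - 133230930 - 49995925 + 5392783 + 1505499 - 75175 - 12310 + 101 + 2
= 1527273599625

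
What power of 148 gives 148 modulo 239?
1

Baby-step giant-step with step n = ⌈√239⌉ = 16.
Baby steps 148^j mod 239 (j:value) for j=0..15: 0:1, 1:148, 2:155, 3:235, 4:125, 5:97, 6:16, 7:217, 8:90, 9:175, 10:88, 11:118, 12:17, 13:126, 14:6, 15:171.
h = 148 is already in the table at j=1, so x = 1.
Check: 148^1 ≡ 148 (mod 239).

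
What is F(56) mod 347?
22

Matrix identity: Q^n = [[F_(n+1), F_n], [F_n, F_(n-1)]] with Q = [[1,1],[1,0]].
n = 56 = 111000₂. Square-and-multiply, entries mod 347:
Q^1 = [[1,1],[1,0]]
Q^3 = (Q^1)²·Q = [[3,2],[2,1]]
Q^7 = (Q^3)²·Q = [[21,13],[13,8]]
Q^14 = (Q^7)² = [[263,30],[30,233]]
Q^28 = (Q^14)² = [[322,306],[306,16]]
Q^56 = (Q^28)² = [[224,22],[22,202]]
F_56 mod 347 = Q^56[0][1] = 22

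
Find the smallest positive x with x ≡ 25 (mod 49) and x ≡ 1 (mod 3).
25

Using Chinese Remainder Theorem:
M = 49 × 3 = 147
M1 = 3, M2 = 49
y1 = 3^(-1) mod 49 = 33
y2 = 49^(-1) mod 3 = 1
x = (25×3×33 + 1×49×1) mod 147 = 25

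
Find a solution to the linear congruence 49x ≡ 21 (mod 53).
x ≡ 8 (mod 53)

gcd(49, 53) = 1, which divides 21, so solutions exist.
Find 49^(-1) mod 53 by the extended Euclidean algorithm:
53 = 1 × 49 + 4  ⟹  4 = (1)·53 + (-1)·49
49 = 12 × 4 + 1  ⟹  1 = (-12)·53 + (13)·49
So (13)·49 ≡ 1 (mod 53), i.e. 49^(-1) ≡ 13 (mod 53).
x ≡ 13 × 21 = 273 ≡ 8 (mod 53).
Check: 49 × 8 = 392 ≡ 21 (mod 53).
Unique solution: x ≡ 8 (mod 53)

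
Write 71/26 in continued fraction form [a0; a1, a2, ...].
[2; 1, 2, 1, 2, 2]

Euclidean algorithm steps:
71 = 2 × 26 + 19
26 = 1 × 19 + 7
19 = 2 × 7 + 5
7 = 1 × 5 + 2
5 = 2 × 2 + 1
2 = 2 × 1 + 0
Continued fraction: [2; 1, 2, 1, 2, 2]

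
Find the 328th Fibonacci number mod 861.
21

Matrix identity: Q^n = [[F_(n+1), F_n], [F_n, F_(n-1)]] with Q = [[1,1],[1,0]].
n = 328 = 101001000₂. Square-and-multiply, entries mod 861:
Q^1 = [[1,1],[1,0]]
Q^2 = (Q^1)² = [[2,1],[1,1]]
Q^5 = (Q^2)²·Q = [[8,5],[5,3]]
Q^10 = (Q^5)² = [[89,55],[55,34]]
Q^20 = (Q^10)² = [[614,738],[738,737]]
Q^41 = (Q^20)²·Q = [[370,370],[370,0]]
Q^82 = (Q^41)² = [[2,1],[1,1]]
Q^164 = (Q^82)² = [[5,3],[3,2]]
Q^328 = (Q^164)² = [[34,21],[21,13]]
F_328 mod 861 = Q^328[0][1] = 21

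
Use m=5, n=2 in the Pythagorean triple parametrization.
(21, 20, 29)

Euclid's formula: a = m² - n², b = 2mn, c = m² + n²
m = 5, n = 2
a = 5² - 2² = 25 - 4 = 21
b = 2 × 5 × 2 = 20
c = 5² + 2² = 25 + 4 = 29
Verification: 21² + 20² = 441 + 400 = 841 = 29² ✓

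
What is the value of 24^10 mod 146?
82

Repeated squaring. Binary of 10 = 1010.
24^1 ≡ 24 (mod 146); 24^2 ≡ 138 (mod 146); 24^4 ≡ 64 (mod 146); 24^8 ≡ 8 (mod 146)
24^10 = 24^2 × 24^8 ≡ 82 (mod 146)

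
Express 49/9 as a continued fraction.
[5; 2, 4]

Euclidean algorithm steps:
49 = 5 × 9 + 4
9 = 2 × 4 + 1
4 = 4 × 1 + 0
Continued fraction: [5; 2, 4]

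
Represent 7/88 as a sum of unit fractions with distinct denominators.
1/13 + 1/382 + 1/218504

Greedy algorithm:
7/88: ceiling(88/7) = 13, use 1/13
3/1144: ceiling(1144/3) = 382, use 1/382
1/218504: ceiling(218504/1) = 218504, use 1/218504
Result: 7/88 = 1/13 + 1/382 + 1/218504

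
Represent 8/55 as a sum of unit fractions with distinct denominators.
1/7 + 1/385

Greedy algorithm:
8/55: ceiling(55/8) = 7, use 1/7
1/385: ceiling(385/1) = 385, use 1/385
Result: 8/55 = 1/7 + 1/385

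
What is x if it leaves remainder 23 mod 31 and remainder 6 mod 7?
209

Using Chinese Remainder Theorem:
M = 31 × 7 = 217
M1 = 7, M2 = 31
y1 = 7^(-1) mod 31 = 9
y2 = 31^(-1) mod 7 = 5
x = (23×7×9 + 6×31×5) mod 217 = 209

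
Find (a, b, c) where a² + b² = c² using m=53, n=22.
(2325, 2332, 3293)

Euclid's formula: a = m² - n², b = 2mn, c = m² + n²
m = 53, n = 22
a = 53² - 22² = 2809 - 484 = 2325
b = 2 × 53 × 22 = 2332
c = 53² + 22² = 2809 + 484 = 3293
Verification: 2325² + 2332² = 5405625 + 5438224 = 10843849 = 3293² ✓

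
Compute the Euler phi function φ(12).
4

12 = 2^2 × 3
φ(n) = n × ∏(1 - 1/p) for each prime p dividing n
φ(12) = 12 × (1 - 1/2) × (1 - 1/3) = 4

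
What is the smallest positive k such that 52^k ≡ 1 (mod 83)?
82

83 is prime, so ord(52) divides φ(83) = 82.
Divisors of 82: 1, 2, 41, 82.
Repeated squaring: 52^1 ≡ 52, 52^2 ≡ 48, 52^4 ≡ 63, 52^8 ≡ 68, 52^16 ≡ 59, 52^32 ≡ 78, 52^64 ≡ 25 (mod 83).
Test 52^d mod 83 for each divisor d in increasing order:
52^1 ≡ 52
52^2 ≡ 48
52^41 = 52^32·52^8·52^1 ≡ 82
52^82 = 52^64·52^16·52^2 ≡ 1  ← first divisor giving 1
The order is 82.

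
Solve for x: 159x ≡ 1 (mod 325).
139

gcd(159, 325) = 1, so the inverse exists.
Extended Euclidean algorithm on (325, 159):
325 = 2 × 159 + 7  ⟹  7 = (1)·325 + (-2)·159
159 = 22 × 7 + 5  ⟹  5 = (-22)·325 + (45)·159
7 = 1 × 5 + 2  ⟹  2 = (23)·325 + (-47)·159
5 = 2 × 2 + 1  ⟹  1 = (-68)·325 + (139)·159
So (139)·159 ≡ 1 (mod 325), i.e. 159^(-1) ≡ 139 (mod 325).
Check: 159 × 139 = 22101 ≡ 1 (mod 325)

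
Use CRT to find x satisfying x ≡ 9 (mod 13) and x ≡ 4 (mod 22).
48

Using Chinese Remainder Theorem:
M = 13 × 22 = 286
M1 = 22, M2 = 13
y1 = 22^(-1) mod 13 = 3
y2 = 13^(-1) mod 22 = 17
x = (9×22×3 + 4×13×17) mod 286 = 48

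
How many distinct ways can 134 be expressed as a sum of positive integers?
8149040695

p(n) counts ways to write n as a sum of positive integers (order ignored).
Euler's pentagonal recurrence: p(k) = p(k-1) + p(k-2) - p(k-5) - p(k-7) + p(k-12) + p(k-15) - ... (offsets j(3j∓1)/2, signs ++--, p(0)=1, p(<0)=0).
DP table for k = 0..133: p(0)=1, p(1)=1, p(2)=2, p(3)=3, p(4)=5, p(5)=7, p(6)=11, p(7)=15, p(8)=22, p(9)=30, p(10)=42, p(11)=56, p(12)=77, p(13)=101, p(14)=135, p(15)=176, p(16)=231, p(17)=297, p(18)=385, p(19)=490, p(20)=627, p(21)=792, p(22)=1002, p(23)=1255, p(24)=1575, p(25)=1958, p(26)=2436, p(27)=3010, p(28)=3718, p(29)=4565, p(30)=5604, p(31)=6842, p(32)=8349, p(33)=10143, p(34)=12310, p(35)=14883, p(36)=17977, p(37)=21637, p(38)=26015, p(39)=31185, p(40)=37338, p(41)=44583, p(42)=53174, p(43)=63261, p(44)=75175, p(45)=89134, p(46)=105558, p(47)=124754, p(48)=147273, p(49)=173525, p(50)=204226, p(51)=239943, p(52)=281589, p(53)=329931, p(54)=386155, p(55)=451276, p(56)=526823, p(57)=614154, p(58)=715220, p(59)=831820, p(60)=966467, p(61)=1121505, p(62)=1300156, p(63)=1505499, p(64)=1741630, p(65)=2012558, p(66)=2323520, p(67)=2679689, p(68)=3087735, p(69)=3554345, p(70)=4087968, p(71)=4697205, p(72)=5392783, p(73)=6185689, p(74)=7089500, p(75)=8118264, p(76)=9289091, p(77)=10619863, p(78)=12132164, p(79)=13848650, p(80)=15796476, p(81)=18004327, p(82)=20506255, p(83)=23338469, p(84)=26543660, p(85)=30167357, p(86)=34262962, p(87)=38887673, p(88)=44108109, p(89)=49995925, p(90)=56634173, p(91)=64112359, p(92)=72533807, p(93)=82010177, p(94)=92669720, p(95)=104651419, p(96)=118114304, p(97)=133230930, p(98)=150198136, p(99)=169229875, p(100)=190569292, p(101)=214481126, p(102)=241265379, p(103)=271248950, p(104)=304801365, p(105)=342325709, p(106)=384276336, p(107)=431149389, p(108)=483502844, p(109)=541946240, p(110)=607163746, p(111)=679903203, p(112)=761002156, p(113)=851376628, p(114)=952050665, p(115)=1064144451, p(116)=1188908248, p(117)=1327710076, p(118)=1482074143, p(119)=1653668665, p(120)=1844349560, p(121)=2056148051, p(122)=2291320912, p(123)=2552338241, p(124)=2841940500, p(125)=3163127352, p(126)=3519222692, p(127)=3913864295, p(128)=4351078600, p(129)=4835271870, p(130)=5371315400, p(131)=5964539504, p(132)=6620830889, p(133)=7346629512.
Final step: p(134) = p(133) + p(132) - p(129) - p(127) + p(122) + p(119) - p(112) - p(108) + p(99) + p(94) - p(83) - p(77) + p(64) + p(57) - p(42) - p(34) + p(17) + p(8)
= 7346629512 + 6620830889 - 4835271870 - 3913864295 + 2291320912 + 1653668665 - 761002156 - 483502844 + 169229875 + 92669720 - 23338469 - 10619863 + 1741630 + 614154 - 53174 - 12310 + 297 + 22
= 8149040695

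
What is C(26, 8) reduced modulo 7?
1

Using Lucas' theorem:
Write n=26 and k=8 in base 7:
n in base 7: [3, 5]
k in base 7: [1, 1]
C(26,8) mod 7 = ∏ C(n_i, k_i) mod 7
Digit binomials (mod 7): C(3,1) = 3; C(5,1) = 5
Product: 3 × 5 = 15 ≡ 1 (mod 7)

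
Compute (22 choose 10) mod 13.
0

Using Lucas' theorem:
Write n=22 and k=10 in base 13:
n in base 13: [1, 9]
k in base 13: [0, 10]
C(22,10) mod 13 = ∏ C(n_i, k_i) mod 13
Digit binomials (mod 13): C(1,0) = 1; C(9,10) = 0 (k_i > n_i)
Product: 1 × 0 = 0 ≡ 0 (mod 13)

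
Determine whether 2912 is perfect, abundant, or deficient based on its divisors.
abundant

Proper divisors of 2912: sum = 1 + 2 + 4 + 7 + 8 + 13 + 14 + 16 + ... + 364 + 416 + 728 + 1456 (23 divisors) = 4144
Since 4144 > 2912, 2912 is abundant.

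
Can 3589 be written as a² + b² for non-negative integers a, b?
15² + 58² (a=15, b=58)

Factorization: 3589 = 37 × 97
By Fermat: n is sum of two squares iff every prime p ≡ 3 (mod 4) appears to even power.
All primes ≡ 3 (mod 4) appear to even power.
Search a = 0, 1, 2, … for 3589 - a² a perfect square: first hit at a = 15: 3589 - 225 = 3364 = 58².
3589 = 15² + 58² = 225 + 3364 ✓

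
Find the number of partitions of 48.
147273

p(n) counts ways to write n as a sum of positive integers (order ignored).
Euler's pentagonal recurrence: p(k) = p(k-1) + p(k-2) - p(k-5) - p(k-7) + p(k-12) + p(k-15) - ... (offsets j(3j∓1)/2, signs ++--, p(0)=1, p(<0)=0).
DP table for k = 0..47: p(0)=1, p(1)=1, p(2)=2, p(3)=3, p(4)=5, p(5)=7, p(6)=11, p(7)=15, p(8)=22, p(9)=30, p(10)=42, p(11)=56, p(12)=77, p(13)=101, p(14)=135, p(15)=176, p(16)=231, p(17)=297, p(18)=385, p(19)=490, p(20)=627, p(21)=792, p(22)=1002, p(23)=1255, p(24)=1575, p(25)=1958, p(26)=2436, p(27)=3010, p(28)=3718, p(29)=4565, p(30)=5604, p(31)=6842, p(32)=8349, p(33)=10143, p(34)=12310, p(35)=14883, p(36)=17977, p(37)=21637, p(38)=26015, p(39)=31185, p(40)=37338, p(41)=44583, p(42)=53174, p(43)=63261, p(44)=75175, p(45)=89134, p(46)=105558, p(47)=124754.
Final step: p(48) = p(47) + p(46) - p(43) - p(41) + p(36) + p(33) - p(26) - p(22) + p(13) + p(8)
= 124754 + 105558 - 63261 - 44583 + 17977 + 10143 - 2436 - 1002 + 101 + 22
= 147273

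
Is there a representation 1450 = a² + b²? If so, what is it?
9² + 37² (a=9, b=37)

Factorization: 1450 = 2 × 5^2 × 29
By Fermat: n is sum of two squares iff every prime p ≡ 3 (mod 4) appears to even power.
All primes ≡ 3 (mod 4) appear to even power.
Search a = 0, 1, 2, … for 1450 - a² a perfect square: first hit at a = 9: 1450 - 81 = 1369 = 37².
1450 = 9² + 37² = 81 + 1369 ✓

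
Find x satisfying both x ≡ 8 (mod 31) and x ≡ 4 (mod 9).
256

Using Chinese Remainder Theorem:
M = 31 × 9 = 279
M1 = 9, M2 = 31
y1 = 9^(-1) mod 31 = 7
y2 = 31^(-1) mod 9 = 7
x = (8×9×7 + 4×31×7) mod 279 = 256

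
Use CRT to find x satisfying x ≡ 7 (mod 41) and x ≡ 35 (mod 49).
868

Using Chinese Remainder Theorem:
M = 41 × 49 = 2009
M1 = 49, M2 = 41
y1 = 49^(-1) mod 41 = 36
y2 = 41^(-1) mod 49 = 6
x = (7×49×36 + 35×41×6) mod 2009 = 868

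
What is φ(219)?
144

219 = 3 × 73
φ(n) = n × ∏(1 - 1/p) for each prime p dividing n
φ(219) = 219 × (1 - 1/3) × (1 - 1/73) = 144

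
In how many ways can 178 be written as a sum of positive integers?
571701605655

p(n) counts ways to write n as a sum of positive integers (order ignored).
Euler's pentagonal recurrence: p(k) = p(k-1) + p(k-2) - p(k-5) - p(k-7) + p(k-12) + p(k-15) - ... (offsets j(3j∓1)/2, signs ++--, p(0)=1, p(<0)=0).
DP table for k = 0..177: p(0)=1, p(1)=1, p(2)=2, p(3)=3, p(4)=5, p(5)=7, p(6)=11, p(7)=15, p(8)=22, p(9)=30, p(10)=42, p(11)=56, p(12)=77, p(13)=101, p(14)=135, p(15)=176, p(16)=231, p(17)=297, p(18)=385, p(19)=490, p(20)=627, p(21)=792, p(22)=1002, p(23)=1255, p(24)=1575, p(25)=1958, p(26)=2436, p(27)=3010, p(28)=3718, p(29)=4565, p(30)=5604, p(31)=6842, p(32)=8349, p(33)=10143, p(34)=12310, p(35)=14883, p(36)=17977, p(37)=21637, p(38)=26015, p(39)=31185, p(40)=37338, p(41)=44583, p(42)=53174, p(43)=63261, p(44)=75175, p(45)=89134, p(46)=105558, p(47)=124754, p(48)=147273, p(49)=173525, p(50)=204226, p(51)=239943, p(52)=281589, p(53)=329931, p(54)=386155, p(55)=451276, p(56)=526823, p(57)=614154, p(58)=715220, p(59)=831820, p(60)=966467, p(61)=1121505, p(62)=1300156, p(63)=1505499, p(64)=1741630, p(65)=2012558, p(66)=2323520, p(67)=2679689, p(68)=3087735, p(69)=3554345, p(70)=4087968, p(71)=4697205, p(72)=5392783, p(73)=6185689, p(74)=7089500, p(75)=8118264, p(76)=9289091, p(77)=10619863, p(78)=12132164, p(79)=13848650, p(80)=15796476, p(81)=18004327, p(82)=20506255, p(83)=23338469, p(84)=26543660, p(85)=30167357, p(86)=34262962, p(87)=38887673, p(88)=44108109, p(89)=49995925, p(90)=56634173, p(91)=64112359, p(92)=72533807, p(93)=82010177, p(94)=92669720, p(95)=104651419, p(96)=118114304, p(97)=133230930, p(98)=150198136, p(99)=169229875, p(100)=190569292, p(101)=214481126, p(102)=241265379, p(103)=271248950, p(104)=304801365, p(105)=342325709, p(106)=384276336, p(107)=431149389, p(108)=483502844, p(109)=541946240, p(110)=607163746, p(111)=679903203, p(112)=761002156, p(113)=851376628, p(114)=952050665, p(115)=1064144451, p(116)=1188908248, p(117)=1327710076, p(118)=1482074143, p(119)=1653668665, p(120)=1844349560, p(121)=2056148051, p(122)=2291320912, p(123)=2552338241, p(124)=2841940500, p(125)=3163127352, p(126)=3519222692, p(127)=3913864295, p(128)=4351078600, p(129)=4835271870, p(130)=5371315400, p(131)=5964539504, p(132)=6620830889, p(133)=7346629512, p(134)=8149040695, p(135)=9035836076, p(136)=10015581680, p(137)=11097645016, p(138)=12292341831, p(139)=13610949895, p(140)=15065878135, p(141)=16670689208, p(142)=18440293320, p(143)=20390982757, p(144)=22540654445, p(145)=24908858009, p(146)=27517052599, p(147)=30388671978, p(148)=33549419497, p(149)=37027355200, p(150)=40853235313, p(151)=45060624582, p(152)=49686288421, p(153)=54770336324, p(154)=60356673280, p(155)=66493182097, p(156)=73232243759, p(157)=80630964769, p(158)=88751778802, p(159)=97662728555, p(160)=107438159466, p(161)=118159068427, p(162)=129913904637, p(163)=142798995930, p(164)=156919475295, p(165)=172389800255, p(166)=189334822579, p(167)=207890420102, p(168)=228204732751, p(169)=250438925115, p(170)=274768617130, p(171)=301384802048, p(172)=330495499613, p(173)=362326859895, p(174)=397125074750, p(175)=435157697830, p(176)=476715857290, p(177)=522115831195.
Final step: p(178) = p(177) + p(176) - p(173) - p(171) + p(166) + p(163) - p(156) - p(152) + p(143) + p(138) - p(127) - p(121) + p(108) + p(101) - p(86) - p(78) + p(61) + p(52) - p(33) - p(23) + p(2)
= 522115831195 + 476715857290 - 362326859895 - 301384802048 + 189334822579 + 142798995930 - 73232243759 - 49686288421 + 20390982757 + 12292341831 - 3913864295 - 2056148051 + 483502844 + 214481126 - 34262962 - 12132164 + 1121505 + 281589 - 10143 - 1255 + 2
= 571701605655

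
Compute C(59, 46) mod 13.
4

Using Lucas' theorem:
Write n=59 and k=46 in base 13:
n in base 13: [4, 7]
k in base 13: [3, 7]
C(59,46) mod 13 = ∏ C(n_i, k_i) mod 13
Digit binomials (mod 13): C(4,3) = 4; C(7,7) = 1
Product: 4 × 1 = 4 ≡ 4 (mod 13)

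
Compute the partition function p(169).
250438925115

p(n) counts ways to write n as a sum of positive integers (order ignored).
Euler's pentagonal recurrence: p(k) = p(k-1) + p(k-2) - p(k-5) - p(k-7) + p(k-12) + p(k-15) - ... (offsets j(3j∓1)/2, signs ++--, p(0)=1, p(<0)=0).
DP table for k = 0..168: p(0)=1, p(1)=1, p(2)=2, p(3)=3, p(4)=5, p(5)=7, p(6)=11, p(7)=15, p(8)=22, p(9)=30, p(10)=42, p(11)=56, p(12)=77, p(13)=101, p(14)=135, p(15)=176, p(16)=231, p(17)=297, p(18)=385, p(19)=490, p(20)=627, p(21)=792, p(22)=1002, p(23)=1255, p(24)=1575, p(25)=1958, p(26)=2436, p(27)=3010, p(28)=3718, p(29)=4565, p(30)=5604, p(31)=6842, p(32)=8349, p(33)=10143, p(34)=12310, p(35)=14883, p(36)=17977, p(37)=21637, p(38)=26015, p(39)=31185, p(40)=37338, p(41)=44583, p(42)=53174, p(43)=63261, p(44)=75175, p(45)=89134, p(46)=105558, p(47)=124754, p(48)=147273, p(49)=173525, p(50)=204226, p(51)=239943, p(52)=281589, p(53)=329931, p(54)=386155, p(55)=451276, p(56)=526823, p(57)=614154, p(58)=715220, p(59)=831820, p(60)=966467, p(61)=1121505, p(62)=1300156, p(63)=1505499, p(64)=1741630, p(65)=2012558, p(66)=2323520, p(67)=2679689, p(68)=3087735, p(69)=3554345, p(70)=4087968, p(71)=4697205, p(72)=5392783, p(73)=6185689, p(74)=7089500, p(75)=8118264, p(76)=9289091, p(77)=10619863, p(78)=12132164, p(79)=13848650, p(80)=15796476, p(81)=18004327, p(82)=20506255, p(83)=23338469, p(84)=26543660, p(85)=30167357, p(86)=34262962, p(87)=38887673, p(88)=44108109, p(89)=49995925, p(90)=56634173, p(91)=64112359, p(92)=72533807, p(93)=82010177, p(94)=92669720, p(95)=104651419, p(96)=118114304, p(97)=133230930, p(98)=150198136, p(99)=169229875, p(100)=190569292, p(101)=214481126, p(102)=241265379, p(103)=271248950, p(104)=304801365, p(105)=342325709, p(106)=384276336, p(107)=431149389, p(108)=483502844, p(109)=541946240, p(110)=607163746, p(111)=679903203, p(112)=761002156, p(113)=851376628, p(114)=952050665, p(115)=1064144451, p(116)=1188908248, p(117)=1327710076, p(118)=1482074143, p(119)=1653668665, p(120)=1844349560, p(121)=2056148051, p(122)=2291320912, p(123)=2552338241, p(124)=2841940500, p(125)=3163127352, p(126)=3519222692, p(127)=3913864295, p(128)=4351078600, p(129)=4835271870, p(130)=5371315400, p(131)=5964539504, p(132)=6620830889, p(133)=7346629512, p(134)=8149040695, p(135)=9035836076, p(136)=10015581680, p(137)=11097645016, p(138)=12292341831, p(139)=13610949895, p(140)=15065878135, p(141)=16670689208, p(142)=18440293320, p(143)=20390982757, p(144)=22540654445, p(145)=24908858009, p(146)=27517052599, p(147)=30388671978, p(148)=33549419497, p(149)=37027355200, p(150)=40853235313, p(151)=45060624582, p(152)=49686288421, p(153)=54770336324, p(154)=60356673280, p(155)=66493182097, p(156)=73232243759, p(157)=80630964769, p(158)=88751778802, p(159)=97662728555, p(160)=107438159466, p(161)=118159068427, p(162)=129913904637, p(163)=142798995930, p(164)=156919475295, p(165)=172389800255, p(166)=189334822579, p(167)=207890420102, p(168)=228204732751.
Final step: p(169) = p(168) + p(167) - p(164) - p(162) + p(157) + p(154) - p(147) - p(143) + p(134) + p(129) - p(118) - p(112) + p(99) + p(92) - p(77) - p(69) + p(52) + p(43) - p(24) - p(14)
= 228204732751 + 207890420102 - 156919475295 - 129913904637 + 80630964769 + 60356673280 - 30388671978 - 20390982757 + 8149040695 + 4835271870 - 1482074143 - 761002156 + 169229875 + 72533807 - 10619863 - 3554345 + 281589 + 63261 - 1575 - 135
= 250438925115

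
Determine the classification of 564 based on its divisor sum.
abundant

Proper divisors of 564: sum = 1 + 2 + 3 + 4 + 6 + 12 + 47 + 94 + 141 + 188 + 282 = 780
Since 780 > 564, 564 is abundant.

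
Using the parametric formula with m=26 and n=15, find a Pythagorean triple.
(451, 780, 901)

Euclid's formula: a = m² - n², b = 2mn, c = m² + n²
m = 26, n = 15
a = 26² - 15² = 676 - 225 = 451
b = 2 × 26 × 15 = 780
c = 26² + 15² = 676 + 225 = 901
Verification: 451² + 780² = 203401 + 608400 = 811801 = 901² ✓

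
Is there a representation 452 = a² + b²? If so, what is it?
14² + 16² (a=14, b=16)

Factorization: 452 = 2^2 × 113
By Fermat: n is sum of two squares iff every prime p ≡ 3 (mod 4) appears to even power.
All primes ≡ 3 (mod 4) appear to even power.
Search a = 0, 1, 2, … for 452 - a² a perfect square: first hit at a = 14: 452 - 196 = 256 = 16².
452 = 14² + 16² = 196 + 256 ✓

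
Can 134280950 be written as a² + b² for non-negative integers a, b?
Not possible

Factorization: 134280950 = 2 × 5^2 × 139^3
By Fermat: n is sum of two squares iff every prime p ≡ 3 (mod 4) appears to even power.
Prime(s) ≡ 3 (mod 4) with odd exponent: [(139, 3)]
Therefore 134280950 cannot be expressed as a² + b².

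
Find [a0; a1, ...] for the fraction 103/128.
[0; 1, 4, 8, 3]

Euclidean algorithm steps:
103 = 0 × 128 + 103
128 = 1 × 103 + 25
103 = 4 × 25 + 3
25 = 8 × 3 + 1
3 = 3 × 1 + 0
Continued fraction: [0; 1, 4, 8, 3]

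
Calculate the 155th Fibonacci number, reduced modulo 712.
177

Matrix identity: Q^n = [[F_(n+1), F_n], [F_n, F_(n-1)]] with Q = [[1,1],[1,0]].
n = 155 = 10011011₂. Square-and-multiply, entries mod 712:
Q^1 = [[1,1],[1,0]]
Q^2 = (Q^1)² = [[2,1],[1,1]]
Q^4 = (Q^2)² = [[5,3],[3,2]]
Q^9 = (Q^4)²·Q = [[55,34],[34,21]]
Q^19 = (Q^9)²·Q = [[357,621],[621,448]]
Q^38 = (Q^19)² = [[450,81],[81,369]]
Q^77 = (Q^38)²·Q = [[568,445],[445,123]]
Q^155 = (Q^77)²·Q = [[88,177],[177,623]]
F_155 mod 712 = Q^155[0][1] = 177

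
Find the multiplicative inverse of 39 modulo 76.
39

gcd(39, 76) = 1, so the inverse exists.
Extended Euclidean algorithm on (76, 39):
76 = 1 × 39 + 37  ⟹  37 = (1)·76 + (-1)·39
39 = 1 × 37 + 2  ⟹  2 = (-1)·76 + (2)·39
37 = 18 × 2 + 1  ⟹  1 = (19)·76 + (-37)·39
So (-37)·39 ≡ 1 (mod 76), i.e. 39^(-1) ≡ -37 ≡ 39 (mod 76).
Check: 39 × 39 = 1521 ≡ 1 (mod 76)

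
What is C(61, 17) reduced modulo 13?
10

Using Lucas' theorem:
Write n=61 and k=17 in base 13:
n in base 13: [4, 9]
k in base 13: [1, 4]
C(61,17) mod 13 = ∏ C(n_i, k_i) mod 13
Digit binomials (mod 13): C(4,1) = 4; C(9,4) = 126 ≡ 9
Product: 4 × 9 = 36 ≡ 10 (mod 13)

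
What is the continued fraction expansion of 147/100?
[1; 2, 7, 1, 5]

Euclidean algorithm steps:
147 = 1 × 100 + 47
100 = 2 × 47 + 6
47 = 7 × 6 + 5
6 = 1 × 5 + 1
5 = 5 × 1 + 0
Continued fraction: [1; 2, 7, 1, 5]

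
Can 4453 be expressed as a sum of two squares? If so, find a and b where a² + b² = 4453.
22² + 63² (a=22, b=63)

Factorization: 4453 = 61 × 73
By Fermat: n is sum of two squares iff every prime p ≡ 3 (mod 4) appears to even power.
All primes ≡ 3 (mod 4) appear to even power.
Search a = 0, 1, 2, … for 4453 - a² a perfect square: first hit at a = 22: 4453 - 484 = 3969 = 63².
4453 = 22² + 63² = 484 + 3969 ✓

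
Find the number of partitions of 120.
1844349560

p(n) counts ways to write n as a sum of positive integers (order ignored).
Euler's pentagonal recurrence: p(k) = p(k-1) + p(k-2) - p(k-5) - p(k-7) + p(k-12) + p(k-15) - ... (offsets j(3j∓1)/2, signs ++--, p(0)=1, p(<0)=0).
DP table for k = 0..119: p(0)=1, p(1)=1, p(2)=2, p(3)=3, p(4)=5, p(5)=7, p(6)=11, p(7)=15, p(8)=22, p(9)=30, p(10)=42, p(11)=56, p(12)=77, p(13)=101, p(14)=135, p(15)=176, p(16)=231, p(17)=297, p(18)=385, p(19)=490, p(20)=627, p(21)=792, p(22)=1002, p(23)=1255, p(24)=1575, p(25)=1958, p(26)=2436, p(27)=3010, p(28)=3718, p(29)=4565, p(30)=5604, p(31)=6842, p(32)=8349, p(33)=10143, p(34)=12310, p(35)=14883, p(36)=17977, p(37)=21637, p(38)=26015, p(39)=31185, p(40)=37338, p(41)=44583, p(42)=53174, p(43)=63261, p(44)=75175, p(45)=89134, p(46)=105558, p(47)=124754, p(48)=147273, p(49)=173525, p(50)=204226, p(51)=239943, p(52)=281589, p(53)=329931, p(54)=386155, p(55)=451276, p(56)=526823, p(57)=614154, p(58)=715220, p(59)=831820, p(60)=966467, p(61)=1121505, p(62)=1300156, p(63)=1505499, p(64)=1741630, p(65)=2012558, p(66)=2323520, p(67)=2679689, p(68)=3087735, p(69)=3554345, p(70)=4087968, p(71)=4697205, p(72)=5392783, p(73)=6185689, p(74)=7089500, p(75)=8118264, p(76)=9289091, p(77)=10619863, p(78)=12132164, p(79)=13848650, p(80)=15796476, p(81)=18004327, p(82)=20506255, p(83)=23338469, p(84)=26543660, p(85)=30167357, p(86)=34262962, p(87)=38887673, p(88)=44108109, p(89)=49995925, p(90)=56634173, p(91)=64112359, p(92)=72533807, p(93)=82010177, p(94)=92669720, p(95)=104651419, p(96)=118114304, p(97)=133230930, p(98)=150198136, p(99)=169229875, p(100)=190569292, p(101)=214481126, p(102)=241265379, p(103)=271248950, p(104)=304801365, p(105)=342325709, p(106)=384276336, p(107)=431149389, p(108)=483502844, p(109)=541946240, p(110)=607163746, p(111)=679903203, p(112)=761002156, p(113)=851376628, p(114)=952050665, p(115)=1064144451, p(116)=1188908248, p(117)=1327710076, p(118)=1482074143, p(119)=1653668665.
Final step: p(120) = p(119) + p(118) - p(115) - p(113) + p(108) + p(105) - p(98) - p(94) + p(85) + p(80) - p(69) - p(63) + p(50) + p(43) - p(28) - p(20) + p(3)
= 1653668665 + 1482074143 - 1064144451 - 851376628 + 483502844 + 342325709 - 150198136 - 92669720 + 30167357 + 15796476 - 3554345 - 1505499 + 204226 + 63261 - 3718 - 627 + 3
= 1844349560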